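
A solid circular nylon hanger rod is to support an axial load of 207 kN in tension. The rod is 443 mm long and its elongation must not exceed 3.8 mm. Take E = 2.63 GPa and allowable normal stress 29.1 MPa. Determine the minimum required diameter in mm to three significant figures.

Required area A ≥ P/σ_allow = 207000/29.1 = 7113 mm².
For a solid circular section, d ≥ √(4A/π) = 95.17 mm.
Elongation limit: A ≥ PL/(Eδ_allow) = 207000·443/(2630·3.8) = 9176 mm² ⇒ d ≥ 108.1 mm.
The elongation limit governs.

108 mm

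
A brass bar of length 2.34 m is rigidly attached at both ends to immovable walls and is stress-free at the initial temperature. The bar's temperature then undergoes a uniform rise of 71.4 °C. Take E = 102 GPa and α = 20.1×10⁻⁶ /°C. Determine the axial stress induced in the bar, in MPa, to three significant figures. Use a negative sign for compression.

-146 MPa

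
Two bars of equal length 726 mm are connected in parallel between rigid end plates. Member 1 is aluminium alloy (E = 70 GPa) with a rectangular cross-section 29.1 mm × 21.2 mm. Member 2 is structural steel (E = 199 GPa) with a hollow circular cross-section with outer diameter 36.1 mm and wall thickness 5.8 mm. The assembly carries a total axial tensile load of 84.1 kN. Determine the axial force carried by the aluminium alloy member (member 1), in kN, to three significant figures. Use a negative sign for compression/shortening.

A_1 = 616.9 mm².
A_2 = 552.1 mm².
Equal strain + equilibrium ⇒ each member carries load in proportion to AE: A₁E₁ = 43180000 N, A₂E₂ = 109900000 N, ΣAE = 153100000 N.
F₁ = P·A₁E₁/ΣAE = 84100·43180000/153100000 = 23730 N.

23.7 kN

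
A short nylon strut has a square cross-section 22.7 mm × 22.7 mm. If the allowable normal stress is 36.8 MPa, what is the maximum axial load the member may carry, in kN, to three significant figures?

19.0 kN

A = 515.3 mm².
P_max = σ_allow · A = 36.8 · 515.3 = 18960 N = 18.96 kN.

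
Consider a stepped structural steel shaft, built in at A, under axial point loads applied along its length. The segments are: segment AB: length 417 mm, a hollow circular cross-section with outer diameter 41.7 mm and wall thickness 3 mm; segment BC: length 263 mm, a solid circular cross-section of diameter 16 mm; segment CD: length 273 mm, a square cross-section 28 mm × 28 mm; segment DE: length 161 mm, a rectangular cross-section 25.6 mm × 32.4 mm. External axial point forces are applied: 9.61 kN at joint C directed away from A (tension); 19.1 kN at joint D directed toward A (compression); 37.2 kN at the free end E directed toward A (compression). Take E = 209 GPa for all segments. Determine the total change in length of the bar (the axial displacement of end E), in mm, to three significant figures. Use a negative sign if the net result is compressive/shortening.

Internal axial forces (sectioning from the free end, tension +): N_DE = -37.2 kN, N_CD = -56.3 kN, N_BC = -46.69 kN, N_AB = -46.69 kN.
A_AB = 364.7 mm².
A_BC = 201.1 mm².
A_CD = 784 mm².
A_DE = 829.4 mm².
δ_AB = -46690·417/(364.7·209000) = -0.2554 mm
δ_BC = -46690·263/(201.1·209000) = -0.2922 mm
δ_CD = -56300·273/(784·209000) = -0.0938 mm
δ_DE = -37200·161/(829.4·209000) = -0.03455 mm
δ = Σδ_i = -0.676 mm.

-0.676 mm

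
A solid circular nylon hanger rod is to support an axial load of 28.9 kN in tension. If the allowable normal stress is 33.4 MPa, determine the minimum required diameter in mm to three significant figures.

33.2 mm

Required area A ≥ P/σ_allow = 28900/33.4 = 865.3 mm².
For a solid circular section, d ≥ √(4A/π) = 33.19 mm.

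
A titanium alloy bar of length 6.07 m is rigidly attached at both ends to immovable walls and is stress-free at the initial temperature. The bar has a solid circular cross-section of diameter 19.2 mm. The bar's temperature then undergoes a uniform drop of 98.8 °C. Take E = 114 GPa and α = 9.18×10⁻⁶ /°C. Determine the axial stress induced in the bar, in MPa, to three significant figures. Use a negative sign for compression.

103 MPa

Free thermal expansion αLΔT = 9.18e-6 · 6070 · -98.8 = -5.505 mm.
The walls impose strain ε = −(-5.505)/6070 = 9.0698e-04; σ = Eε = 114000 · 9.0698e-04 = 103.4 MPa.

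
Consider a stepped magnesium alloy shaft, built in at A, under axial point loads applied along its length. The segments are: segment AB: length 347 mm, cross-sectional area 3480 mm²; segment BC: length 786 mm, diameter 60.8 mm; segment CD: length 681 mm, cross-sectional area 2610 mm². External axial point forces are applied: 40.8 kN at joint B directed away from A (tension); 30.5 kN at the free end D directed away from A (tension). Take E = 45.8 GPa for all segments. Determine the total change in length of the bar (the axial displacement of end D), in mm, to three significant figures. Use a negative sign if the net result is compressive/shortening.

0.509 mm

Internal axial forces (sectioning from the free end, tension +): N_CD = 30.5 kN, N_BC = 30.5 kN, N_AB = 71.3 kN.
A_BC = 2903 mm².
δ_AB = 71300·347/(3480·45800) = 0.1552 mm
δ_BC = 30500·786/(2903·45800) = 0.1803 mm
δ_CD = 30500·681/(2610·45800) = 0.1738 mm
δ = Σδ_i = 0.5093 mm.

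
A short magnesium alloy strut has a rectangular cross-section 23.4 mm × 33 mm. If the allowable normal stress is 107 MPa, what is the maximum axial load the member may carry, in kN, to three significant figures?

A = 772.2 mm².
P_max = σ_allow · A = 107 · 772.2 = 82630 N = 82.63 kN.

82.6 kN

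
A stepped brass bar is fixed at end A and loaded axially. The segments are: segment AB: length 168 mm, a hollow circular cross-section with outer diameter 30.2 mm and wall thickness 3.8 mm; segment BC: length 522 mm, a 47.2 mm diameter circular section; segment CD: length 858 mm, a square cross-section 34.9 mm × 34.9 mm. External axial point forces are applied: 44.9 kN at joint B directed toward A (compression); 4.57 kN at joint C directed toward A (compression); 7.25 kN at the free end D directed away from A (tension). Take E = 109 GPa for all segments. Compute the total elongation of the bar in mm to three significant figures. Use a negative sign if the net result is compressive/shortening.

Internal axial forces (sectioning from the free end, tension +): N_CD = 7.25 kN, N_BC = 2.68 kN, N_AB = -42.22 kN.
A_AB = 315.2 mm².
A_BC = 1750 mm².
A_CD = 1218 mm².
δ_AB = -42220·168/(315.2·109000) = -0.2065 mm
δ_BC = 2680·522/(1750·109000) = 0.007335 mm
δ_CD = 7250·858/(1218·109000) = 0.04685 mm
δ = Σδ_i = -0.1523 mm.

-0.152 mm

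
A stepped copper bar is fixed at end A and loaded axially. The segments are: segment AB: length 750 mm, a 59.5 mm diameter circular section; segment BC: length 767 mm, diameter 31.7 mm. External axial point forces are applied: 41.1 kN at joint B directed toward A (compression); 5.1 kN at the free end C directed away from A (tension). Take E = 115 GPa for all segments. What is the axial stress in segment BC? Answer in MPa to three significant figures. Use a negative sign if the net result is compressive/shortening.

Internal axial forces (sectioning from the free end, tension +): N_BC = 5.1 kN, N_AB = -36 kN.
A_BC = 789.2 mm².
σ_BC = N_BC/A_BC = 5100/789.2 = 6.462 MPa.

6.46 MPa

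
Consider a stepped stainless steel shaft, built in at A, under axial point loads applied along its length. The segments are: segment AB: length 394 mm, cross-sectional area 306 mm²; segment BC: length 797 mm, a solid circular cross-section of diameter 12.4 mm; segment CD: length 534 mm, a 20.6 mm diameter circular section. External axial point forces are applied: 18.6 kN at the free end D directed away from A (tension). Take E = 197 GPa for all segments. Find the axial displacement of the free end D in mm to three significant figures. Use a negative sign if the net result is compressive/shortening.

Internal axial forces (sectioning from the free end, tension +): N_CD = 18.6 kN, N_BC = 18.6 kN, N_AB = 18.6 kN.
A_BC = 120.8 mm².
A_CD = 333.3 mm².
δ_AB = 18600·394/(306·197000) = 0.1216 mm
δ_BC = 18600·797/(120.8·197000) = 0.6231 mm
δ_CD = 18600·534/(333.3·197000) = 0.1513 mm
δ = Σδ_i = 0.896 mm.

0.896 mm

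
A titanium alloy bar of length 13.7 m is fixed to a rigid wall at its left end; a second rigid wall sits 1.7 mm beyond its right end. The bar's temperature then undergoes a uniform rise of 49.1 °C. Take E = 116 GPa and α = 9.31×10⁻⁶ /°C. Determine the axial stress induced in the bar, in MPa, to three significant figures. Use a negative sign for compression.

-38.6 MPa

Free thermal expansion αLΔT = 9.31e-6 · 13700 · 49.1 = 6.263 mm.
The walls engage after the gap closes; constrained expansion = 6.263 − 1.7 = 4.563 mm.
The walls impose strain ε = −(4.563)/13700 = -3.3303e-04; σ = Eε = 116000 · -3.3303e-04 = -38.63 MPa.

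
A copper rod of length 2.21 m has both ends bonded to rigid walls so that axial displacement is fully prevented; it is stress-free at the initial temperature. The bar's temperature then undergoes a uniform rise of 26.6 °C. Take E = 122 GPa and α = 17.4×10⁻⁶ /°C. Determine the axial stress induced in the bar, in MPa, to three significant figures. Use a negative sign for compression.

-56.5 MPa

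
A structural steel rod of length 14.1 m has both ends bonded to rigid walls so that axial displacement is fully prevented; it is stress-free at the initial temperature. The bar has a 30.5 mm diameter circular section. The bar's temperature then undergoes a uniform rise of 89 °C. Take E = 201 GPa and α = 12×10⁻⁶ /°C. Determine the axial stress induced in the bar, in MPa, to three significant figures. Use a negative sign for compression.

Free thermal expansion αLΔT = 12e-6 · 14100 · 89 = 15.06 mm.
The walls impose strain ε = −(15.06)/14100 = -1.0680e-03; σ = Eε = 201000 · -1.0680e-03 = -214.7 MPa.

-215 MPa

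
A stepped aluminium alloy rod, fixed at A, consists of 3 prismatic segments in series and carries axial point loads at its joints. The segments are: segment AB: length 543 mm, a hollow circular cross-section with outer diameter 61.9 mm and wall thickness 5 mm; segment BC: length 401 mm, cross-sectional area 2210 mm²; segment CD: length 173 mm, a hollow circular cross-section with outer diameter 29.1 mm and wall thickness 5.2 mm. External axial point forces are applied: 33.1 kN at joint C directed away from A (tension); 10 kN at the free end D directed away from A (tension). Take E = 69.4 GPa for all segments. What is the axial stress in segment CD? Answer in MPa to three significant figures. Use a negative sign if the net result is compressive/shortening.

25.6 MPa

Internal axial forces (sectioning from the free end, tension +): N_CD = 10 kN, N_BC = 43.1 kN, N_AB = 43.1 kN.
A_CD = 390.4 mm².
σ_CD = N_CD/A_CD = 10000/390.4 = 25.61 MPa.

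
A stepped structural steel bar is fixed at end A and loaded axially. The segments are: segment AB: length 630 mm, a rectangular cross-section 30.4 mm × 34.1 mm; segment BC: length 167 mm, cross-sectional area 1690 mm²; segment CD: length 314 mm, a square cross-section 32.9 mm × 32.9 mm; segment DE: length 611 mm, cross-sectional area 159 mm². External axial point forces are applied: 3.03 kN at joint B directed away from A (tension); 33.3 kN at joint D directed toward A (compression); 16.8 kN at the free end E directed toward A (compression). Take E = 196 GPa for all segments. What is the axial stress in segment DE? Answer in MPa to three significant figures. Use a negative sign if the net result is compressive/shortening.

Internal axial forces (sectioning from the free end, tension +): N_DE = -16.8 kN, N_CD = -50.1 kN, N_BC = -50.1 kN, N_AB = -47.07 kN.
σ_DE = N_DE/A_DE = -16800/159 = -105.7 MPa.

-106 MPa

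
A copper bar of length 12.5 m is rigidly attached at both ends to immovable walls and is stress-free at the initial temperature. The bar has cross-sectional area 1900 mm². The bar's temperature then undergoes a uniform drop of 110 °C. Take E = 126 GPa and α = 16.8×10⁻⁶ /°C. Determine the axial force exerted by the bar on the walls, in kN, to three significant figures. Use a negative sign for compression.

442 kN

Free thermal expansion αLΔT = 16.8e-6 · 12500 · -110 = -23.1 mm.
The walls impose strain ε = −(-23.1)/12500 = 1.8480e-03; σ = Eε = 126000 · 1.8480e-03 = 232.8 MPa.
Wall reaction R = σ·A = 232.8·1900 = 442400 N = 442.4 kN.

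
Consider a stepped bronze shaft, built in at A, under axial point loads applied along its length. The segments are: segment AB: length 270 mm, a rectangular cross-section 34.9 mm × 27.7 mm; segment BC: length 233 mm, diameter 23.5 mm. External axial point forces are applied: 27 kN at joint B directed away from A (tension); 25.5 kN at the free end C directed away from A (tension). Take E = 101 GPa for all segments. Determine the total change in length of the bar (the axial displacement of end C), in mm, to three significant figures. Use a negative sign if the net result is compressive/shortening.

Internal axial forces (sectioning from the free end, tension +): N_BC = 25.5 kN, N_AB = 52.5 kN.
A_AB = 966.7 mm².
A_BC = 433.7 mm².
δ_AB = 52500·270/(966.7·101000) = 0.1452 mm
δ_BC = 25500·233/(433.7·101000) = 0.1356 mm
δ = Σδ_i = 0.2808 mm.

0.281 mm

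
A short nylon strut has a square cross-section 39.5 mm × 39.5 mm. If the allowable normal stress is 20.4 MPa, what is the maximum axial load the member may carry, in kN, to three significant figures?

31.8 kN

A = 1560 mm².
P_max = σ_allow · A = 20.4 · 1560 = 31830 N = 31.83 kN.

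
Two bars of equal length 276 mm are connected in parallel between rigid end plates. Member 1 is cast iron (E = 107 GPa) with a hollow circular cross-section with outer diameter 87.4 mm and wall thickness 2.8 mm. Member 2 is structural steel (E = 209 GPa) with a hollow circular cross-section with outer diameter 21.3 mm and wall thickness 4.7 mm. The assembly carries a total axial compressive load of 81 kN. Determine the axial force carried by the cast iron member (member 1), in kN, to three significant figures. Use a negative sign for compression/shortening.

A_1 = 744.2 mm².
A_2 = 245.1 mm².
Equal strain + equilibrium ⇒ each member carries load in proportion to AE: A₁E₁ = 79630000 N, A₂E₂ = 51230000 N, ΣAE = 130900000 N.
F₁ = P·A₁E₁/ΣAE = -81000·79630000/130900000 = -49290 N.

-49.3 kN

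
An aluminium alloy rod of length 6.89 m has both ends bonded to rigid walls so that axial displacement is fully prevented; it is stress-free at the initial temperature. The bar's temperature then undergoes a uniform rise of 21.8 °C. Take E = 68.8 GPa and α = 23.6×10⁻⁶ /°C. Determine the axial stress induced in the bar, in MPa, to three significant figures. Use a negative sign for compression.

-35.4 MPa

Free thermal expansion αLΔT = 23.6e-6 · 6890 · 21.8 = 3.545 mm.
The walls impose strain ε = −(3.545)/6890 = -5.1448e-04; σ = Eε = 68800 · -5.1448e-04 = -35.4 MPa.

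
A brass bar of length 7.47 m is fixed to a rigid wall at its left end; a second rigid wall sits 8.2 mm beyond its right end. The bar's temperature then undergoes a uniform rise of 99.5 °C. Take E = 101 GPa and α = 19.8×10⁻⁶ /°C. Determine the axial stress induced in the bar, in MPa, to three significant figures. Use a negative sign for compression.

-88.1 MPa

Free thermal expansion αLΔT = 19.8e-6 · 7470 · 99.5 = 14.72 mm.
The walls engage after the gap closes; constrained expansion = 14.72 − 8.2 = 6.517 mm.
The walls impose strain ε = −(6.517)/7470 = -8.7238e-04; σ = Eε = 101000 · -8.7238e-04 = -88.11 MPa.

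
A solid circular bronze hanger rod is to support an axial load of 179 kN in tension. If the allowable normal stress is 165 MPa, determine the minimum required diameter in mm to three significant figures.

37.2 mm

Required area A ≥ P/σ_allow = 179000/165 = 1085 mm².
For a solid circular section, d ≥ √(4A/π) = 37.17 mm.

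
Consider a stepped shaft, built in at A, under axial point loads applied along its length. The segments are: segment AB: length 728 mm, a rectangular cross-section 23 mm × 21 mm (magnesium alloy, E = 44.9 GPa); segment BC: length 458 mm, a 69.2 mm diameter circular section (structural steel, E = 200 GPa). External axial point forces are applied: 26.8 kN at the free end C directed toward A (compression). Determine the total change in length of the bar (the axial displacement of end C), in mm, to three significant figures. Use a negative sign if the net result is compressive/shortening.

Internal axial forces (sectioning from the free end, tension +): N_BC = -26.8 kN, N_AB = -26.8 kN.
A_AB = 483 mm².
A_BC = 3761 mm².
δ_AB = -26800·728/(483·44900) = -0.8996 mm
δ_BC = -26800·458/(3761·200000) = -0.01632 mm
δ = Σδ_i = -0.916 mm.

-0.916 mm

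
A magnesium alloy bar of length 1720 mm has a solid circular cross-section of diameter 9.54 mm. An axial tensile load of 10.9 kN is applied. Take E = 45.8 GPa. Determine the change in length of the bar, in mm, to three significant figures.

A = 71.48 mm².
δ_mech = NL/(AE) = 10900·1720/(71.48·45800) = 5.727 mm.

5.73 mm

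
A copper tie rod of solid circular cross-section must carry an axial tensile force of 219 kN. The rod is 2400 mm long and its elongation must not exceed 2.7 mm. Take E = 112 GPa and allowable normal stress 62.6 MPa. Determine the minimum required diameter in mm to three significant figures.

Required area A ≥ P/σ_allow = 219000/62.6 = 3498 mm².
For a solid circular section, d ≥ √(4A/π) = 66.74 mm.
Elongation limit: A ≥ PL/(Eδ_allow) = 219000·2400/(112000·2.7) = 1738 mm² ⇒ d ≥ 47.04 mm.
The stress limit governs.

66.7 mm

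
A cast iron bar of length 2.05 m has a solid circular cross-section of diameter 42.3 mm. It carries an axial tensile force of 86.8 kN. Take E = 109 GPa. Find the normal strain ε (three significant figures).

5.67e-04

A = 1405 mm².
σ = N/A = 61.77 MPa; ε = σ/E = 61.77/109000 = 5.667e-04.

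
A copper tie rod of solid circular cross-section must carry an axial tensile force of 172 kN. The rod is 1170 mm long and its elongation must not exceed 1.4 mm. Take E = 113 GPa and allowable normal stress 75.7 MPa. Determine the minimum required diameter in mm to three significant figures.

53.8 mm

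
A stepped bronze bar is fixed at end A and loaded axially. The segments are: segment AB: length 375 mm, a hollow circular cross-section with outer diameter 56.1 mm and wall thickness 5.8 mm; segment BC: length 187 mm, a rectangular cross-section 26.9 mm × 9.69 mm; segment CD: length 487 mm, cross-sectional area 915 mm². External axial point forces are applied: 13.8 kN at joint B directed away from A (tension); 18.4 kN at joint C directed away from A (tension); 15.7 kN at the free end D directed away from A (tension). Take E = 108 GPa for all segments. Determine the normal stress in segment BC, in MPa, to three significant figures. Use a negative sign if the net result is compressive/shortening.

Internal axial forces (sectioning from the free end, tension +): N_CD = 15.7 kN, N_BC = 34.1 kN, N_AB = 47.9 kN.
A_BC = 260.7 mm².
σ_BC = N_BC/A_BC = 34100/260.7 = 130.8 MPa.

131 MPa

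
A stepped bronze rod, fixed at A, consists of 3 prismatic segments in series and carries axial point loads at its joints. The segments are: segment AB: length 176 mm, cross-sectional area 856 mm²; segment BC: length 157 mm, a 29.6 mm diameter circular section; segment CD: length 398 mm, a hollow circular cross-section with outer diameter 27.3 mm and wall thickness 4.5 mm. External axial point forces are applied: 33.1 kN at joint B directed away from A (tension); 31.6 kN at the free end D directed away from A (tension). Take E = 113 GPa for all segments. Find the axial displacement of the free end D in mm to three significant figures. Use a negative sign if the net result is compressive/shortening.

0.527 mm

Internal axial forces (sectioning from the free end, tension +): N_CD = 31.6 kN, N_BC = 31.6 kN, N_AB = 64.7 kN.
A_BC = 688.1 mm².
A_CD = 322.3 mm².
δ_AB = 64700·176/(856·113000) = 0.1177 mm
δ_BC = 31600·157/(688.1·113000) = 0.0638 mm
δ_CD = 31600·398/(322.3·113000) = 0.3453 mm
δ = Σδ_i = 0.5268 mm.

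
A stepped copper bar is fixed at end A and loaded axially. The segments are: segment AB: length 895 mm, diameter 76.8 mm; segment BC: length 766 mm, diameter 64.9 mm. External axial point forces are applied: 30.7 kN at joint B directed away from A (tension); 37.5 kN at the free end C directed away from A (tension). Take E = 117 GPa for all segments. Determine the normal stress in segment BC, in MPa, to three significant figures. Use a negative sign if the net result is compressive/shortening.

Internal axial forces (sectioning from the free end, tension +): N_BC = 37.5 kN, N_AB = 68.2 kN.
A_BC = 3308 mm².
σ_BC = N_BC/A_BC = 37500/3308 = 11.34 MPa.

11.3 MPa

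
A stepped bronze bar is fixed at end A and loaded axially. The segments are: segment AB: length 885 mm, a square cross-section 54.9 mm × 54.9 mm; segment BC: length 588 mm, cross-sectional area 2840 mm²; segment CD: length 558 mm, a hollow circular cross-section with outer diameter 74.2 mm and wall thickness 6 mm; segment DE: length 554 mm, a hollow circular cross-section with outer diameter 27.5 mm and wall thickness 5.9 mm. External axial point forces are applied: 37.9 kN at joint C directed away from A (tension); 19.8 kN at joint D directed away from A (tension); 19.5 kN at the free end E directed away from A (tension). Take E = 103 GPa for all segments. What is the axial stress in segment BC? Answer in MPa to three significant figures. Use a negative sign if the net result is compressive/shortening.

Internal axial forces (sectioning from the free end, tension +): N_DE = 19.5 kN, N_CD = 39.3 kN, N_BC = 77.2 kN, N_AB = 77.2 kN.
σ_BC = N_BC/A_BC = 77200/2840 = 27.18 MPa.

27.2 MPa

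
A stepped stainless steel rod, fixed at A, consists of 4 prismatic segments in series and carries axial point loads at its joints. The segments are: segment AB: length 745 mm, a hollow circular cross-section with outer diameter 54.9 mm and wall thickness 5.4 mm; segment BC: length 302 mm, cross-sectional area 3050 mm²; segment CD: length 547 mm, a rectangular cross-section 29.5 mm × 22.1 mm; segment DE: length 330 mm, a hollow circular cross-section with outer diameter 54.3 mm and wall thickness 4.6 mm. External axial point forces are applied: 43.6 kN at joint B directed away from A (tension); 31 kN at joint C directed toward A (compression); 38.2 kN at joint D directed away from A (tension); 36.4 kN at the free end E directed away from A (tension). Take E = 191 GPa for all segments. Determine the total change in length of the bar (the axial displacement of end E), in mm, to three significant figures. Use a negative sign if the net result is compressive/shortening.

Internal axial forces (sectioning from the free end, tension +): N_DE = 36.4 kN, N_CD = 74.6 kN, N_BC = 43.6 kN, N_AB = 87.2 kN.
A_AB = 839.7 mm².
A_CD = 652 mm².
A_DE = 718.2 mm².
δ_AB = 87200·745/(839.7·191000) = 0.405 mm
δ_BC = 43600·302/(3050·191000) = 0.0226 mm
δ_CD = 74600·547/(652·191000) = 0.3277 mm
δ_DE = 36400·330/(718.2·191000) = 0.08756 mm
δ = Σδ_i = 0.8429 mm.

0.843 mm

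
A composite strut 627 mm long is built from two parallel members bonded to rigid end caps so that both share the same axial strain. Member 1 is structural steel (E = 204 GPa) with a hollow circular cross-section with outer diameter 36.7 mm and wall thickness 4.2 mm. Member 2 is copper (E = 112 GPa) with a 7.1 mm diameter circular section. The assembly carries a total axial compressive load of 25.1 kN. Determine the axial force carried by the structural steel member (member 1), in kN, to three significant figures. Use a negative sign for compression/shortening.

-23.9 kN

A_1 = 428.8 mm².
A_2 = 39.59 mm².
Equal strain + equilibrium ⇒ each member carries load in proportion to AE: A₁E₁ = 87480000 N, A₂E₂ = 4434000 N, ΣAE = 91920000 N.
F₁ = P·A₁E₁/ΣAE = -25100·87480000/91920000 = -23890 N.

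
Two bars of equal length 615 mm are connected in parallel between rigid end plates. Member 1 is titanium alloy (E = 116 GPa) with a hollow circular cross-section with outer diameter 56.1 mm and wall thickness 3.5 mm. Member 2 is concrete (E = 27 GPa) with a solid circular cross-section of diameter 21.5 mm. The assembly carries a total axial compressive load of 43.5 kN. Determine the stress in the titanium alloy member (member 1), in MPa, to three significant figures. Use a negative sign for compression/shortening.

A_1 = 578.4 mm².
A_2 = 363.1 mm².
Equal strain + equilibrium ⇒ each member carries load in proportion to AE: A₁E₁ = 67090000 N, A₂E₂ = 9802000 N, ΣAE = 76890000 N.
σ₁ = P·E₁/ΣAE = -43500·116000/76890000 = -65.62 MPa.

-65.6 MPa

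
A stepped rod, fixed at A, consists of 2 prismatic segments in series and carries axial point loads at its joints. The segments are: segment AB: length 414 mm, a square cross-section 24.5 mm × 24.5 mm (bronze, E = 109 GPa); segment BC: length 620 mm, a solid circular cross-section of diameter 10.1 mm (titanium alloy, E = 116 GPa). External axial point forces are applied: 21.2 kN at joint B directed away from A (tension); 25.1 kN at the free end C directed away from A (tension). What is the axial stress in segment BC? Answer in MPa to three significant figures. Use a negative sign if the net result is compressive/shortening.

Internal axial forces (sectioning from the free end, tension +): N_BC = 25.1 kN, N_AB = 46.3 kN.
A_BC = 80.12 mm².
σ_BC = N_BC/A_BC = 25100/80.12 = 313.3 MPa.

313 MPa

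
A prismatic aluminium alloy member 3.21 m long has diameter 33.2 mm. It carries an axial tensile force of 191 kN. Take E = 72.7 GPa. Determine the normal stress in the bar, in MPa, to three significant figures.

221 MPa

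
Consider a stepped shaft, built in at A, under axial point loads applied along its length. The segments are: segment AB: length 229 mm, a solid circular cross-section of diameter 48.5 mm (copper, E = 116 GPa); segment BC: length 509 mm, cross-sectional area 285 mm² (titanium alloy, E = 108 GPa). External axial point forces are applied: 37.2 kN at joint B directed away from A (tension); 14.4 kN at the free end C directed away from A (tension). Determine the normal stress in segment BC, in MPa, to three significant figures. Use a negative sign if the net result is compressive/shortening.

Internal axial forces (sectioning from the free end, tension +): N_BC = 14.4 kN, N_AB = 51.6 kN.
σ_BC = N_BC/A_BC = 14400/285 = 50.53 MPa.

50.5 MPa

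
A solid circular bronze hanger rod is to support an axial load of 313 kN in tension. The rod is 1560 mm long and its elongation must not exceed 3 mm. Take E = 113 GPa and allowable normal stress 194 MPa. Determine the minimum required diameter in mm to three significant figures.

45.3 mm

Required area A ≥ P/σ_allow = 313000/194 = 1613 mm².
For a solid circular section, d ≥ √(4A/π) = 45.32 mm.
Elongation limit: A ≥ PL/(Eδ_allow) = 313000·1560/(113000·3) = 1440 mm² ⇒ d ≥ 42.82 mm.
The stress limit governs.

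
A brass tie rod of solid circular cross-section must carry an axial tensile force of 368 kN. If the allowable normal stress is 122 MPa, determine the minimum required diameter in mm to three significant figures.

62.0 mm

Required area A ≥ P/σ_allow = 368000/122 = 3016 mm².
For a solid circular section, d ≥ √(4A/π) = 61.97 mm.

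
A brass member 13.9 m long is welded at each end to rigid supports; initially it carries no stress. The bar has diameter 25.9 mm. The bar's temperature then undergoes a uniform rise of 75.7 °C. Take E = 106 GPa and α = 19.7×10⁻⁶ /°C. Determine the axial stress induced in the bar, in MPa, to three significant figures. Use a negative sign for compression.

Free thermal expansion αLΔT = 19.7e-6 · 13900 · 75.7 = 20.73 mm.
The walls impose strain ε = −(20.73)/13900 = -1.4913e-03; σ = Eε = 106000 · -1.4913e-03 = -158.1 MPa.

-158 MPa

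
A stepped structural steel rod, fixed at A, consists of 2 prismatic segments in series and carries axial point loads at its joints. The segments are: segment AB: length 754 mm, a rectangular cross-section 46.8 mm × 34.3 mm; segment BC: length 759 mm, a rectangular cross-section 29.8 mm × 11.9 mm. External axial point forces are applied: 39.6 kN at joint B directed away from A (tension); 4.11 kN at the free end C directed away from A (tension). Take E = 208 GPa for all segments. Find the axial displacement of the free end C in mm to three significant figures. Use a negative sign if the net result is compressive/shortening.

0.141 mm

Internal axial forces (sectioning from the free end, tension +): N_BC = 4.11 kN, N_AB = 43.71 kN.
A_AB = 1605 mm².
A_BC = 354.6 mm².
δ_AB = 43710·754/(1605·208000) = 0.09871 mm
δ_BC = 4110·759/(354.6·208000) = 0.04229 mm
δ = Σδ_i = 0.141 mm.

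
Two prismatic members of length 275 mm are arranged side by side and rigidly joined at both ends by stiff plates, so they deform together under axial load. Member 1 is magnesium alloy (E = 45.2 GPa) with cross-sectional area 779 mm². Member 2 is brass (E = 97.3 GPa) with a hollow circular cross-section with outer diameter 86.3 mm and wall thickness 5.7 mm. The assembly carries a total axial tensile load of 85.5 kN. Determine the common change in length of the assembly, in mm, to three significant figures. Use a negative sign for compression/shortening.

0.134 mm

A_2 = 1443 mm².
Equal strain + equilibrium ⇒ each member carries load in proportion to AE: A₁E₁ = 35210000 N, A₂E₂ = 140400000 N, ΣAE = 175600000 N.
δ = PL/ΣAE = 85500·275/175600000 = 0.1339 mm.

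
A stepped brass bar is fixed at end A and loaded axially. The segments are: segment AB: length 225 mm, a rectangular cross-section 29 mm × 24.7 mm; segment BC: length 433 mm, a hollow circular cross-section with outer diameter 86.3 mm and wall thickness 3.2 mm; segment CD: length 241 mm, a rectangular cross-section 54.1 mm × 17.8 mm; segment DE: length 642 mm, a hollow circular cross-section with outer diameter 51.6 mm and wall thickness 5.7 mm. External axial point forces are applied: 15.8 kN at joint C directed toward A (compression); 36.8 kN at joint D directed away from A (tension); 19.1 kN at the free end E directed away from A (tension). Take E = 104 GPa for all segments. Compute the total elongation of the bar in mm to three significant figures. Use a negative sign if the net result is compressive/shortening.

0.599 mm

Internal axial forces (sectioning from the free end, tension +): N_DE = 19.1 kN, N_CD = 55.9 kN, N_BC = 40.1 kN, N_AB = 40.1 kN.
A_AB = 716.3 mm².
A_BC = 835.4 mm².
A_CD = 963 mm².
A_DE = 821.9 mm².
δ_AB = 40100·225/(716.3·104000) = 0.1211 mm
δ_BC = 40100·433/(835.4·104000) = 0.1998 mm
δ_CD = 55900·241/(963·104000) = 0.1345 mm
δ_DE = 19100·642/(821.9·104000) = 0.1434 mm
δ = Σδ_i = 0.5989 mm.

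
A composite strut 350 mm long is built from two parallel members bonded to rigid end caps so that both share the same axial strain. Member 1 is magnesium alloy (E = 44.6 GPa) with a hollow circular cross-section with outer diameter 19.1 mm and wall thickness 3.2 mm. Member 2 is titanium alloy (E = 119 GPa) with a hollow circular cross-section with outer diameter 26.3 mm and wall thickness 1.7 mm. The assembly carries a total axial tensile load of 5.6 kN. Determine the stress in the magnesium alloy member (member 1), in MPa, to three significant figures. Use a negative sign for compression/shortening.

A_1 = 159.8 mm².
A_2 = 131.4 mm².
Equal strain + equilibrium ⇒ each member carries load in proportion to AE: A₁E₁ = 7129000 N, A₂E₂ = 15630000 N, ΣAE = 22760000 N.
σ₁ = P·E₁/ΣAE = 5600·44600/22760000 = 10.97 MPa.

11.0 MPa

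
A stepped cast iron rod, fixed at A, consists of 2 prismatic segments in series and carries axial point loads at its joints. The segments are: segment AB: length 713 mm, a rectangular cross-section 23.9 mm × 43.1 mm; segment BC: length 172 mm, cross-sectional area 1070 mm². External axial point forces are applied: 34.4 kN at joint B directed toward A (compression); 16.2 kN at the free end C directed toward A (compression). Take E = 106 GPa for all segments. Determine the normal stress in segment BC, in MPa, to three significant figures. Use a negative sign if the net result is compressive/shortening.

Internal axial forces (sectioning from the free end, tension +): N_BC = -16.2 kN, N_AB = -50.6 kN.
σ_BC = N_BC/A_BC = -16200/1070 = -15.14 MPa.

-15.1 MPa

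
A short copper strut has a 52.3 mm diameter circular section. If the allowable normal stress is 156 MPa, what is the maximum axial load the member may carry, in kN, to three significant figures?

335 kN

A = 2148 mm².
P_max = σ_allow · A = 156 · 2148 = 335100 N = 335.1 kN.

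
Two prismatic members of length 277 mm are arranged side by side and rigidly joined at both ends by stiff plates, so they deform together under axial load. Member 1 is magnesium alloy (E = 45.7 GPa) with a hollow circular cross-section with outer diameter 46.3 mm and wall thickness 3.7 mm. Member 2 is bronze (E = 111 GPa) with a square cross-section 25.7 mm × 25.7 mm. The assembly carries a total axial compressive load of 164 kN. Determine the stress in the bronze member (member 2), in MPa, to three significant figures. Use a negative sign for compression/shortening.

-190 MPa

A_1 = 495.2 mm².
A_2 = 660.5 mm².
Equal strain + equilibrium ⇒ each member carries load in proportion to AE: A₁E₁ = 22630000 N, A₂E₂ = 73310000 N, ΣAE = 95940000 N.
σ₂ = P·E₂/ΣAE = -164000·111000/95940000 = -189.7 MPa.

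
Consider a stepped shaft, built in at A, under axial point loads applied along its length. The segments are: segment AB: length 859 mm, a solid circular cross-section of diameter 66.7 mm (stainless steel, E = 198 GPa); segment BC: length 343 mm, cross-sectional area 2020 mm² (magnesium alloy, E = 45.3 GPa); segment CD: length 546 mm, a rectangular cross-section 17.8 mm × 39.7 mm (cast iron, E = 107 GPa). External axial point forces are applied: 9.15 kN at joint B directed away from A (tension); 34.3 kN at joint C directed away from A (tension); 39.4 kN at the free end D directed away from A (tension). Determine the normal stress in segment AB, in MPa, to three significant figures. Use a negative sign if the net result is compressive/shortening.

Internal axial forces (sectioning from the free end, tension +): N_CD = 39.4 kN, N_BC = 73.7 kN, N_AB = 82.85 kN.
A_AB = 3494 mm².
σ_AB = N_AB/A_AB = 82850/3494 = 23.71 MPa.

23.7 MPa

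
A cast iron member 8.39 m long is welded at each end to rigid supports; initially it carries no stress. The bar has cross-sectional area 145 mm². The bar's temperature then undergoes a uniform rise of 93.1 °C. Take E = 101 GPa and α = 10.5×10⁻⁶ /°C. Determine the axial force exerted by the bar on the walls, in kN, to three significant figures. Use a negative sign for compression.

Free thermal expansion αLΔT = 10.5e-6 · 8390 · 93.1 = 8.202 mm.
The walls impose strain ε = −(8.202)/8390 = -9.7755e-04; σ = Eε = 101000 · -9.7755e-04 = -98.73 MPa.
Wall reaction R = σ·A = -98.73·145 = -14320 N = -14.32 kN.

-14.3 kN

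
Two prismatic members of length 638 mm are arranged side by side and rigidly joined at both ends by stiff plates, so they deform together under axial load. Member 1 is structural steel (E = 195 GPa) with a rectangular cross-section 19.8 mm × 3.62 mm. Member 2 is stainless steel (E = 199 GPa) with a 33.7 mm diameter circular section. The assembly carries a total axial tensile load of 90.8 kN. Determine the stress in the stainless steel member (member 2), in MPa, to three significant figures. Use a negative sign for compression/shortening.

94.4 MPa

A_1 = 71.68 mm².
A_2 = 892 mm².
Equal strain + equilibrium ⇒ each member carries load in proportion to AE: A₁E₁ = 13980000 N, A₂E₂ = 177500000 N, ΣAE = 191500000 N.
σ₂ = P·E₂/ΣAE = 90800·199000/191500000 = 94.37 MPa.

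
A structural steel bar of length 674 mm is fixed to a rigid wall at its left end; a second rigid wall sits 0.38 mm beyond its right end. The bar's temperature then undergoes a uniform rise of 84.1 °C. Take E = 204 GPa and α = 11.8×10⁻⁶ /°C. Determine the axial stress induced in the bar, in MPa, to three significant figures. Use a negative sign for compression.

Free thermal expansion αLΔT = 11.8e-6 · 674 · 84.1 = 0.6689 mm.
The walls engage after the gap closes; constrained expansion = 0.6689 − 0.38 = 0.2889 mm.
The walls impose strain ε = −(0.2889)/674 = -4.2858e-04; σ = Eε = 204000 · -4.2858e-04 = -87.43 MPa.

-87.4 MPa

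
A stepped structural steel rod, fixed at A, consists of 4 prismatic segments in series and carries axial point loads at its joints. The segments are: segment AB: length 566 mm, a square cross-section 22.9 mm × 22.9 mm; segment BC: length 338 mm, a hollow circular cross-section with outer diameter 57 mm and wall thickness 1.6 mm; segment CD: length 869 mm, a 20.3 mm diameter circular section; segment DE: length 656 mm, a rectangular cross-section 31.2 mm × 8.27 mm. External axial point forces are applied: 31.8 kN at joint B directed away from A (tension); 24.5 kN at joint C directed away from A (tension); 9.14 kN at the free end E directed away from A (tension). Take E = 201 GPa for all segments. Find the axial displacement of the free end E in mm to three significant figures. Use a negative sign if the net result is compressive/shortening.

0.792 mm

Internal axial forces (sectioning from the free end, tension +): N_DE = 9.14 kN, N_CD = 9.14 kN, N_BC = 33.64 kN, N_AB = 65.44 kN.
A_AB = 524.4 mm².
A_BC = 278.5 mm².
A_CD = 323.7 mm².
A_DE = 258 mm².
δ_AB = 65440·566/(524.4·201000) = 0.3514 mm
δ_BC = 33640·338/(278.5·201000) = 0.2031 mm
δ_CD = 9140·869/(323.7·201000) = 0.1221 mm
δ_DE = 9140·656/(258·201000) = 0.1156 mm
δ = Σδ_i = 0.7922 mm.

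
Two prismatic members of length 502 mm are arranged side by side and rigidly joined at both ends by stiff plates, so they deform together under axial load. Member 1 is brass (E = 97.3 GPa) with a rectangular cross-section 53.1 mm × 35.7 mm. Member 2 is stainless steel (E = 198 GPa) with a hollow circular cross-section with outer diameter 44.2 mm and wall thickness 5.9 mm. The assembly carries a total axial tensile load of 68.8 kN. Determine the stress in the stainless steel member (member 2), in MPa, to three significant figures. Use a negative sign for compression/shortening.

41.9 MPa

A_1 = 1896 mm².
A_2 = 709.9 mm².
Equal strain + equilibrium ⇒ each member carries load in proportion to AE: A₁E₁ = 184400000 N, A₂E₂ = 140600000 N, ΣAE = 325000000 N.
σ₂ = P·E₂/ΣAE = 68800·198000/325000000 = 41.91 MPa.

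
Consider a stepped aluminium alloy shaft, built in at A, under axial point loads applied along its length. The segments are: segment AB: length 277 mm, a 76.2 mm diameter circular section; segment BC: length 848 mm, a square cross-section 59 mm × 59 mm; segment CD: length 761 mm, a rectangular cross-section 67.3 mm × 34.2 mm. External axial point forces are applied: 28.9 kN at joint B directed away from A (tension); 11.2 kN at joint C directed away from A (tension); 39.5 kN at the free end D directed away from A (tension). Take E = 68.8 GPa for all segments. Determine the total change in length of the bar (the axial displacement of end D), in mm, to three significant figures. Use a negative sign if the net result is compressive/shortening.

Internal axial forces (sectioning from the free end, tension +): N_CD = 39.5 kN, N_BC = 50.7 kN, N_AB = 79.6 kN.
A_AB = 4560 mm².
A_BC = 3481 mm².
A_CD = 2302 mm².
δ_AB = 79600·277/(4560·68800) = 0.07028 mm
δ_BC = 50700·848/(3481·68800) = 0.1795 mm
δ_CD = 39500·761/(2302·68800) = 0.1898 mm
δ = Σδ_i = 0.4396 mm.

0.440 mm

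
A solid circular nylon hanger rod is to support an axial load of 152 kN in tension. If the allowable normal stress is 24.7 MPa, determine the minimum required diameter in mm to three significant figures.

88.5 mm

Required area A ≥ P/σ_allow = 152000/24.7 = 6154 mm².
For a solid circular section, d ≥ √(4A/π) = 88.52 mm.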